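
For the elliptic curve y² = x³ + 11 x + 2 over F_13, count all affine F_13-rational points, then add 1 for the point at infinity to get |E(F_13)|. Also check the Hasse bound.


Affine points = {(1, 1), (1, 12), (3, 6), (3, 7), (5, 0), (8, 2), (8, 11), (12, 4), (12, 9)}; affine count = 9; |E(F_13)| = 10.

Discriminant check: Δ ∝ 4a³ + 27b² = 4·11³ + 27·2² = 4·1331 + 27·4 ≡ 11 (mod 13). Nonzero ⇒ E is nonsingular.
For each x ∈ F_13, compute rhs = x³ + 11·x + 2 mod 13, then count y ∈ F_13 with y² ≡ rhs.
  x = 0: rhs = 2, matching y values: none (0 points).
  x = 1: rhs = 1, matching y values: 1, 12 (2 points).
  x = 2: rhs = 6, matching y values: none (0 points).
  x = 3: rhs = 10, matching y values: 6, 7 (2 points).
  x = 4: rhs = 6, matching y values: none (0 points).
  x = 5: rhs = 0, matching y values: 0 (1 points).
  x = 6: rhs = 11, matching y values: none (0 points).
  x = 7: rhs = 6, matching y values: none (0 points).
  x = 8: rhs = 4, matching y values: 2, 11 (2 points).
  x = 9: rhs = 11, matching y values: none (0 points).
  x = 10: rhs = 7, matching y values: none (0 points).
  x = 11: rhs = 11, matching y values: none (0 points).
  x = 12: rhs = 3, matching y values: 4, 9 (2 points).
Total affine count: 9.
Full point count |E(F_13)| = 9 + 1 = 10.
Hasse bound: |10 − (13+1)| = |-4| = 4 ≤ 2√13 ≈ 7.2111 ✓.


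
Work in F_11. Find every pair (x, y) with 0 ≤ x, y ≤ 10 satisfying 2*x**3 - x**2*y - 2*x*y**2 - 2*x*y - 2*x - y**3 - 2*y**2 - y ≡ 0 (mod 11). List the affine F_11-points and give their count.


Affine F_11-points: {(0, 0), (0, 10), (1, 0), (1, 9), (2, 5), (3, 3), (4, 2), (4, 8), (6, 6), (9, 7), (10, 0)}; count = 11.

For each of the 121 pairs (x, y) ∈ F_11², evaluate f(x, y) mod 11. Record the zeros.
  x = 0: [0↦0, 1↦7, 2↦4, 3↦7, 4↦10, 5↦7, 6↦3, 7↦3, 8↦1, 9↦2, 10↦0]  zeros at y ∈ {0, 10}
  x = 1: [0↦0, 1↦2, 2↦1, 3↦2, 4↦10, 5↦8, 6↦1, 7↦5, 8↦3, 9↦0, 10↦1]  zeros at y ∈ {0, 9}
  x = 2: [0↦1, 1↦7, 2↦6, 3↦3, 4↦3, 5↦0, 6↦10, 7↦5, 8↦1, 9↦3, 10↦5]  zeros at y ∈ {5}
  x = 3: [0↦4, 1↦1, 2↦9, 3↦0, 4↦1, 5↦6, 6↦9, 7↦4, 8↦7, 9↦1, 10↦2]  zeros at y ∈ {3}
  x = 4: [0↦10, 1↦7, 2↦0, 3↦5, 4↦5, 5↦5, 6↦10, 7↦3, 8↦0, 9↦6, 10↦4]  zeros at y ∈ {2, 8}
  x = 5: [0↦9, 1↦4, 2↦2, 3↦8, 4↦5, 5↦9, 6↦3, 7↦3, 8↦3, 9↦8, 10↦1]  zeros at y ∈ ∅
  x = 6: [0↦2, 1↦4, 2↦5, 3↦10, 4↦2, 5↦8, 6↦0, 7↦5, 8↦6, 9↦8, 10↦5]  zeros at y ∈ {6}
  x = 7: [0↦1, 1↦8, 2↦10, 3↦1, 4↦8, 5↦3, 6↦2, 7↦10, 8↦10, 9↦7, 10↦6]  zeros at y ∈ ∅
  x = 8: [0↦7, 1↦6, 2↦7, 3↦4, 4↦2, 5↦6, 6↦10, 7↦8, 8↦5, 9↦6, 10↦5]  zeros at y ∈ ∅
  x = 9: [0↦10, 1↦10, 2↦8, 3↦9, 4↦7, 5↦7, 6↦3, 7↦0, 8↦3, 9↦6, 10↦3]  zeros at y ∈ {7}
  x = 10: [0↦0, 1↦10, 2↦3, 3↦6, 4↦2, 5↦7, 6↦4, 7↦9, 8↦5, 9↦8, 10↦1]  zeros at y ∈ {0}
Collecting zeros: affine points = {(0, 0), (0, 10), (1, 0), (1, 9), (2, 5), (3, 3), (4, 2), (4, 8), (6, 6), (9, 7), (10, 0)}.
Total count |C(F_11)_aff| = 11.


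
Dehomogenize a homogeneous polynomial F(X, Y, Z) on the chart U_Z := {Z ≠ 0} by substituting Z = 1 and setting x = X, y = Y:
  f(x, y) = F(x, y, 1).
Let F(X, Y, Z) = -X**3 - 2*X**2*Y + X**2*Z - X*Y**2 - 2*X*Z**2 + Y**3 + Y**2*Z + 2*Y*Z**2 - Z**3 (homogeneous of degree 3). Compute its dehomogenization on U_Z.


f(x, y) = -x**3 - 2*x**2*y + x**2 - x*y**2 - 2*x + y**3 + y**2 + 2*y - 1

On U_Z we set Z = 1. Each monomial c·X^i·Y^j·Z^k in F becomes c·x^i·y^j·1^k = c·x^i·y^j.
Substituting Z = 1: F(X, Y, 1) = -x**3 - 2*x**2*y + x**2 - x*y**2 - 2*x + y**3 + y**2 + 2*y - 1.
Note: deg(f) ≤ deg(F) = 3; strict inequality happens when F is divisible by Z (lost terms).


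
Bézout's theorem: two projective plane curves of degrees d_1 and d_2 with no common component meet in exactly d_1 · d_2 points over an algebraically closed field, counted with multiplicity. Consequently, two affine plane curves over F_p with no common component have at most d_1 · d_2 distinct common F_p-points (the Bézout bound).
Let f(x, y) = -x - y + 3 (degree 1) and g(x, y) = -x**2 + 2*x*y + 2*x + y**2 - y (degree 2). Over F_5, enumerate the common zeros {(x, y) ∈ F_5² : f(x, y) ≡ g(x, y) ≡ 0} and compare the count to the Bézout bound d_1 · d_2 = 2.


Common zeros: ∅; count = 0; Bézout bound = 2.

deg(f) = 1, deg(g) = 2, so Bézout bound = 2.
Scan x ∈ F_5. For each x, list the y ∈ F_5 with f(x, y) ≡ 0 and those with g(x, y) ≡ 0 (mod 5); the common zeros in that column are the intersection.
  x = 0: f ≡ 0 at y ∈ {3}; g ≡ 0 at y ∈ {0, 1}; common: ∅.
  x = 1: f ≡ 0 at y ∈ {2}; g ≡ 0 at y ∈ ∅; common: ∅.
  x = 2: f ≡ 0 at y ∈ {1}; g ≡ 0 at y ∈ {0, 2}; common: ∅.
  x = 3: f ≡ 0 at y ∈ {0}; g ≡ 0 at y ∈ ∅; common: ∅.
  x = 4: f ≡ 0 at y ∈ {4}; g ≡ 0 at y ∈ {1, 2}; common: ∅.
Collecting: common zeros = ∅, so the count is 0.
Comparison with the Bézout bound: 0 ≤ 2 = deg(f)·deg(g), as expected for curves with no common component (the affine F_5-count falls short of the bound because intersections may lie at infinity, over extension fields, or carry multiplicity).


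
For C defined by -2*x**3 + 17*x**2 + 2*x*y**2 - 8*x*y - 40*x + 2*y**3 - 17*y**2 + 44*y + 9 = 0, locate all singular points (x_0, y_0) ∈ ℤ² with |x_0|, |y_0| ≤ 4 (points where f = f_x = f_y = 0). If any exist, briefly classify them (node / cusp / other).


Singular points: {(3, 2)}; classification: node.

Compute partial derivatives:
  f_x = -6*x**2 + 34*x + 2*y**2 - 8*y - 40.
  f_y = 4*x*y - 8*x + 6*y**2 - 34*y + 44.
Scan x_0 ∈ {−4, ..., 4}. For each x_0, f_y(x_0, y) is a polynomial in y; find its integer roots y ∈ {−4, ..., 4}, then test f_x and f at those candidates.
  x = -4: f_y(-4, y) = 6*y**2 - 50*y + 76; vanishes at y ∈ {2}. (-4, 2): f_x = -280 ≠ 0.
  x = -3: f_y(-3, y) = 6*y**2 - 46*y + 68; vanishes at y ∈ {2}. (-3, 2): f_x = -204 ≠ 0.
  x = -2: f_y(-2, y) = 6*y**2 - 42*y + 60; vanishes at y ∈ {2}. (-2, 2): f_x = -140 ≠ 0.
  x = -1: f_y(-1, y) = 6*y**2 - 38*y + 52; vanishes at y ∈ {2}. (-1, 2): f_x = -88 ≠ 0.
  x = 0: f_y(0, y) = 6*y**2 - 34*y + 44; vanishes at y ∈ {2}. (0, 2): f_x = -48 ≠ 0.
  x = 1: f_y(1, y) = 6*y**2 - 30*y + 36; vanishes at y ∈ {2, 3}. (1, 2): f_x = -20 ≠ 0; (1, 3): f_x = -18 ≠ 0.
  x = 2: f_y(2, y) = 6*y**2 - 26*y + 28; vanishes at y ∈ {2}. (2, 2): f_x = -4 ≠ 0.
  x = 3: f_y(3, y) = 6*y**2 - 22*y + 20; vanishes at y ∈ {2}. (3, 2): f_x = 0, f = 0 — SINGULAR.
  x = 4: f_y(4, y) = 6*y**2 - 18*y + 12; vanishes at y ∈ {1, 2}. (4, 1): f_x = -6 ≠ 0; (4, 2): f_x = -8 ≠ 0.
Only singular point on the grid: (3, 2).
Classify: substitute x = 3 + u, y = 2 + v and expand: f = -2*u**3 - u**2 + 2*u*v**2 + 2*v**3 + v**2.
No constant or linear terms (consistent with a singular point). Quadratic part: -u**2 + v**2. Cubic part: -2*u**3 + 2*u*v**2 + 2*v**3.
The quadratic part v**2 - u**2 = (v − u)(v + u) splits into two distinct linear factors, so there are two distinct tangent lines y − 2 = ±(x − 3) — this is a node (ordinary double point).
Classification: node.


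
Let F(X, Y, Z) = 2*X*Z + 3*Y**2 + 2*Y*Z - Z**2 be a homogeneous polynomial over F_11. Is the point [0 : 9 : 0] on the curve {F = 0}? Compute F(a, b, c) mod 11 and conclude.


F(0,9,0) ≡ 1 (mod 11); P is NOT on the curve.

Evaluate F(0, 9, 0) term-by-term (mod 11).
  2*X*Z ↦ 2·0·1·0 = 0
  3*Y**2 ↦ 3·1·81·1 = 243
  2*Y*Z ↦ 2·1·9·0 = 0
  -Z**2 ↦ -1·1·1·0 = 0
Sum: F(0, 9, 0) = (0) + (243) + (0) + (0) = 243.
Reducing mod 11: 243 ≡ 1 (mod 11).
Since F(a, b, c) ≡ 1 ≠ 0 (mod 11), P does NOT lie on the curve.


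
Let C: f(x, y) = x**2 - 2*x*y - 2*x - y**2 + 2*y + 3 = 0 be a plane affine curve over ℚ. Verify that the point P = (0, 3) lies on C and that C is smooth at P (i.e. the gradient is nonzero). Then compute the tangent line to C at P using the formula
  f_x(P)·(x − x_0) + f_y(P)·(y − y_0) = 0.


Tangent line at P: -8*x - 4*y + 12 = 0.

Step 1: f(0, 3) = 0, so P lies on C.
Step 2: partial derivatives
  f_x(x, y) = 2*x - 2*y - 2, f_y(x, y) = -2*x - 2*y + 2.
  f_x(P) = -8, f_y(P) = -4 (gradient nonzero, so P is smooth).
Step 3: tangent line at P: -8·(x − 0) + -4·(y − 3) = 0.
Expanding: -8*x - 4*y + 12 = 0.


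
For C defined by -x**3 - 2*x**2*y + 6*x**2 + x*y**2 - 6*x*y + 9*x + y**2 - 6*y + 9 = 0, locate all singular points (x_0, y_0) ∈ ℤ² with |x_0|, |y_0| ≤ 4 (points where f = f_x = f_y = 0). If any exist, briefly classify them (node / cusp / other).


Singular points: {(0, 3)}; classification: cusp.

Compute partial derivatives:
  f_x = -3*x**2 - 4*x*y + 12*x + y**2 - 6*y + 9.
  f_y = -2*x**2 + 2*x*y - 6*x + 2*y - 6.
Scan x_0 ∈ {−4, ..., 4}. For each x_0, f_y(x_0, y) is a polynomial in y; find its integer roots y ∈ {−4, ..., 4}, then test f_x and f at those candidates.
  x = -4: f_y(-4, y) = -6*y - 14; no integer root y with |y| ≤ 4.
  x = -3: f_y(-3, y) = -4*y - 6; no integer root y with |y| ≤ 4.
  x = -2: f_y(-2, y) = -2*y - 2; vanishes at y ∈ {-1}. (-2, -1): f_x = -28 ≠ 0.
  x = -1: f_y(-1, y) = -2; no integer root y with |y| ≤ 4.
  x = 0: f_y(0, y) = 2*y - 6; vanishes at y ∈ {3}. (0, 3): f_x = 0, f = 0 — SINGULAR.
  x = 1: f_y(1, y) = 4*y - 14; no integer root y with |y| ≤ 4.
  x = 2: f_y(2, y) = 6*y - 26; no integer root y with |y| ≤ 4.
  x = 3: f_y(3, y) = 8*y - 42; no integer root y with |y| ≤ 4.
  x = 4: f_y(4, y) = 10*y - 62; no integer root y with |y| ≤ 4.
Only singular point on the grid: (0, 3).
Classify: substitute x = 0 + u, y = 3 + v and expand: f = -u**3 - 2*u**2*v + u*v**2 + v**2.
No constant or linear terms (consistent with a singular point). Quadratic part: v**2. Cubic part: -u**3 - 2*u**2*v + u*v**2.
The quadratic part v**2 is a perfect square, so there is a single (double) tangent line v = 0, i.e. y = 3. Restricting the cubic part to that line (v = 0) leaves -u**3 ≠ 0, so f is not divisible by v and the branch is v² ≈ u**3 to lowest order — this is a cusp.
Classification: cusp.


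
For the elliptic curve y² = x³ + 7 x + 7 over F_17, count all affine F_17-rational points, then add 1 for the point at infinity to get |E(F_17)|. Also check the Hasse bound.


Affine points = {(1, 7), (1, 10), (3, 2), (3, 15), (7, 5), (7, 12), (9, 0), (11, 2), (11, 15), (12, 0), (13, 0), (15, 6), (15, 11), (16, 4), (16, 13)}; affine count = 15; |E(F_17)| = 16.

Discriminant check: Δ ∝ 4a³ + 27b² = 4·7³ + 27·7² = 4·343 + 27·49 ≡ 9 (mod 17). Nonzero ⇒ E is nonsingular.
For each x ∈ F_17, compute rhs = x³ + 7·x + 7 mod 17, then count y ∈ F_17 with y² ≡ rhs.
  x = 0: rhs = 7, matching y values: none (0 points).
  x = 1: rhs = 15, matching y values: 7, 10 (2 points).
  x = 2: rhs = 12, matching y values: none (0 points).
  x = 3: rhs = 4, matching y values: 2, 15 (2 points).
  x = 4: rhs = 14, matching y values: none (0 points).
  x = 5: rhs = 14, matching y values: none (0 points).
  x = 6: rhs = 10, matching y values: none (0 points).
  x = 7: rhs = 8, matching y values: 5, 12 (2 points).
  x = 8: rhs = 14, matching y values: none (0 points).
  x = 9: rhs = 0, matching y values: 0 (1 points).
  x = 10: rhs = 6, matching y values: none (0 points).
  x = 11: rhs = 4, matching y values: 2, 15 (2 points).
  x = 12: rhs = 0, matching y values: 0 (1 points).
  x = 13: rhs = 0, matching y values: 0 (1 points).
  x = 14: rhs = 10, matching y values: none (0 points).
  x = 15: rhs = 2, matching y values: 6, 11 (2 points).
  x = 16: rhs = 16, matching y values: 4, 13 (2 points).
Total affine count: 15.
Full point count |E(F_17)| = 15 + 1 = 16.
Hasse bound: |16 − (17+1)| = |-2| = 2 ≤ 2√17 ≈ 8.2462 ✓.


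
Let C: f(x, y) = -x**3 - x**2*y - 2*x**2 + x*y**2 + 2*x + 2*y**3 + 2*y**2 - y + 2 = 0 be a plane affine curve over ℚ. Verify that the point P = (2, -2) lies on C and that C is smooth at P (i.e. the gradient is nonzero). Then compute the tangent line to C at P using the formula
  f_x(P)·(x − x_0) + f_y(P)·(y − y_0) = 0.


Tangent line at P: -6*x + 3*y + 18 = 0.

Step 1: f(2, -2) = 0, so P lies on C.
Step 2: partial derivatives
  f_x(x, y) = -3*x**2 - 2*x*y - 4*x + y**2 + 2, f_y(x, y) = -x**2 + 2*x*y + 6*y**2 + 4*y - 1.
  f_x(P) = -6, f_y(P) = 3 (gradient nonzero, so P is smooth).
Step 3: tangent line at P: -6·(x − 2) + 3·(y − -2) = 0.
Expanding: -6*x + 3*y + 18 = 0.


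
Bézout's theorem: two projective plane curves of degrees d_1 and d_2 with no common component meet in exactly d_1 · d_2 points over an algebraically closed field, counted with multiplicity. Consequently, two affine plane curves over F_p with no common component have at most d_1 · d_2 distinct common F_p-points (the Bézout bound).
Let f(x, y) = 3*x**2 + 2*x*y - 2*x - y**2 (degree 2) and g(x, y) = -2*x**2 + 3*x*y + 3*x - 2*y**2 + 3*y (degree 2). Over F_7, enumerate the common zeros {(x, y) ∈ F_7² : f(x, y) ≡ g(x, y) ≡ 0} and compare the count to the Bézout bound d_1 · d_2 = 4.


Common zeros: {(0, 0), (1, 4)}; count = 2; Bézout bound = 4.

deg(f) = 2, deg(g) = 2, so Bézout bound = 4.
Scan x ∈ F_7. For each x, list the y ∈ F_7 with f(x, y) ≡ 0 and those with g(x, y) ≡ 0 (mod 7); the common zeros in that column are the intersection.
  x = 0: f ≡ 0 at y ∈ {0}; g ≡ 0 at y ∈ {0, 5}; common: {0}.
  x = 1: f ≡ 0 at y ∈ {4, 5}; g ≡ 0 at y ∈ {4, 6}; common: {4}.
  x = 2: f ≡ 0 at y ∈ ∅; g ≡ 0 at y ∈ {3, 5}; common: ∅.
  x = 3: f ≡ 0 at y ∈ {0, 6}; g ≡ 0 at y ∈ {2, 4}; common: ∅.
  x = 4: f ≡ 0 at y ∈ {4}; g ≡ 0 at y ∈ {1, 3}; common: ∅.
  x = 5: f ≡ 0 at y ∈ ∅; g ≡ 0 at y ∈ {0, 2}; common: ∅.
  x = 6: f ≡ 0 at y ∈ ∅; g ≡ 0 at y ∈ {1, 6}; common: ∅.
Collecting: common zeros = {(0, 0), (1, 4)}, so the count is 2.
Comparison with the Bézout bound: 2 ≤ 4 = deg(f)·deg(g), as expected for curves with no common component (the affine F_7-count falls short of the bound because intersections may lie at infinity, over extension fields, or carry multiplicity).


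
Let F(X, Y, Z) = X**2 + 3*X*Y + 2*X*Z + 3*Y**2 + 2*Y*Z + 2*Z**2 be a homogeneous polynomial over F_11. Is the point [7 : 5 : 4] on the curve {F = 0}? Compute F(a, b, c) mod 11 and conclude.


F(7,5,4) ≡ 5 (mod 11); P is NOT on the curve.

Evaluate F(7, 5, 4) term-by-term (mod 11).
  X**2 ↦ 1·49·1·1 = 49
  3*X*Y ↦ 3·7·5·1 = 105
  2*X*Z ↦ 2·7·1·4 = 56
  3*Y**2 ↦ 3·1·25·1 = 75
  2*Y*Z ↦ 2·1·5·4 = 40
  2*Z**2 ↦ 2·1·1·16 = 32
Sum: F(7, 5, 4) = (49) + (105) + (56) + (75) + (40) + (32) = 357.
Reducing mod 11: 357 ≡ 5 (mod 11).
Since F(a, b, c) ≡ 5 ≠ 0 (mod 11), P does NOT lie on the curve.


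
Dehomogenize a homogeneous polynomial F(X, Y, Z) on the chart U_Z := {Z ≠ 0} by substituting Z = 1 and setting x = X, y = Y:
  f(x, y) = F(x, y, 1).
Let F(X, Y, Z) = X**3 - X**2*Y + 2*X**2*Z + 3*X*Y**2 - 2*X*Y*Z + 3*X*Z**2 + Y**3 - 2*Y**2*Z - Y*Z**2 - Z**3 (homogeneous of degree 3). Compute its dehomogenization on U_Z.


f(x, y) = x**3 - x**2*y + 2*x**2 + 3*x*y**2 - 2*x*y + 3*x + y**3 - 2*y**2 - y - 1

On U_Z we set Z = 1. Each monomial c·X^i·Y^j·Z^k in F becomes c·x^i·y^j·1^k = c·x^i·y^j.
Substituting Z = 1: F(X, Y, 1) = x**3 - x**2*y + 2*x**2 + 3*x*y**2 - 2*x*y + 3*x + y**3 - 2*y**2 - y - 1.
Note: deg(f) ≤ deg(F) = 3; strict inequality happens when F is divisible by Z (lost terms).


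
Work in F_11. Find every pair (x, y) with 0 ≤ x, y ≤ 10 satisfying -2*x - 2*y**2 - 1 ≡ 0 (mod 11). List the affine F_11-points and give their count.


Affine F_11-points: {(0, 4), (0, 7), (1, 2), (1, 9), (2, 5), (2, 6), (4, 1), (4, 10), (5, 0), (7, 3), (7, 8)}; count = 11.

For each of the 121 pairs (x, y) ∈ F_11², evaluate f(x, y) mod 11. Record the zeros.
  x = 0: [0↦10, 1↦8, 2↦2, 3↦3, 4↦0, 5↦4, 6↦4, 7↦0, 8↦3, 9↦2, 10↦8]  zeros at y ∈ {4, 7}
  x = 1: [0↦8, 1↦6, 2↦0, 3↦1, 4↦9, 5↦2, 6↦2, 7↦9, 8↦1, 9↦0, 10↦6]  zeros at y ∈ {2, 9}
  x = 2: [0↦6, 1↦4, 2↦9, 3↦10, 4↦7, 5↦0, 6↦0, 7↦7, 8↦10, 9↦9, 10↦4]  zeros at y ∈ {5, 6}
  x = 3: [0↦4, 1↦2, 2↦7, 3↦8, 4↦5, 5↦9, 6↦9, 7↦5, 8↦8, 9↦7, 10↦2]  zeros at y ∈ ∅
  x = 4: [0↦2, 1↦0, 2↦5, 3↦6, 4↦3, 5↦7, 6↦7, 7↦3, 8↦6, 9↦5, 10↦0]  zeros at y ∈ {1, 10}
  x = 5: [0↦0, 1↦9, 2↦3, 3↦4, 4↦1, 5↦5, 6↦5, 7↦1, 8↦4, 9↦3, 10↦9]  zeros at y ∈ {0}
  x = 6: [0↦9, 1↦7, 2↦1, 3↦2, 4↦10, 5↦3, 6↦3, 7↦10, 8↦2, 9↦1, 10↦7]  zeros at y ∈ ∅
  x = 7: [0↦7, 1↦5, 2↦10, 3↦0, 4↦8, 5↦1, 6↦1, 7↦8, 8↦0, 9↦10, 10↦5]  zeros at y ∈ {3, 8}
  x = 8: [0↦5, 1↦3, 2↦8, 3↦9, 4↦6, 5↦10, 6↦10, 7↦6, 8↦9, 9↦8, 10↦3]  zeros at y ∈ ∅
  x = 9: [0↦3, 1↦1, 2↦6, 3↦7, 4↦4, 5↦8, 6↦8, 7↦4, 8↦7, 9↦6, 10↦1]  zeros at y ∈ ∅
  x = 10: [0↦1, 1↦10, 2↦4, 3↦5, 4↦2, 5↦6, 6↦6, 7↦2, 8↦5, 9↦4, 10↦10]  zeros at y ∈ ∅
Collecting zeros: affine points = {(0, 4), (0, 7), (1, 2), (1, 9), (2, 5), (2, 6), (4, 1), (4, 10), (5, 0), (7, 3), (7, 8)}.
Total count |C(F_11)_aff| = 11.


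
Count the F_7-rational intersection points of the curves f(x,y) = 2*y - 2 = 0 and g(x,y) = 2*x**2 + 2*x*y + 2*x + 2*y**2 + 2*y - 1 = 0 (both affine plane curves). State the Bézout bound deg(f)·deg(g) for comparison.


Common zeros: ∅; count = 0; Bézout bound = 2.

deg(f) = 1, deg(g) = 2, so Bézout bound = 2.
Scan x ∈ F_7. For each x, list the y ∈ F_7 with f(x, y) ≡ 0 and those with g(x, y) ≡ 0 (mod 7); the common zeros in that column are the intersection.
  x = 0: f ≡ 0 at y ∈ {1}; g ≡ 0 at y ∈ ∅; common: ∅.
  x = 1: f ≡ 0 at y ∈ {1}; g ≡ 0 at y ∈ ∅; common: ∅.
  x = 2: f ≡ 0 at y ∈ {1}; g ≡ 0 at y ∈ {5, 6}; common: ∅.
  x = 3: f ≡ 0 at y ∈ {1}; g ≡ 0 at y ∈ ∅; common: ∅.
  x = 4: f ≡ 0 at y ∈ {1}; g ≡ 0 at y ∈ ∅; common: ∅.
  x = 5: f ≡ 0 at y ∈ {1}; g ≡ 0 at y ∈ {2, 6}; common: ∅.
  x = 6: f ≡ 0 at y ∈ {1}; g ≡ 0 at y ∈ {2, 5}; common: ∅.
Collecting: common zeros = ∅, so the count is 0.
Comparison with the Bézout bound: 0 ≤ 2 = deg(f)·deg(g), as expected for curves with no common component (the affine F_7-count falls short of the bound because intersections may lie at infinity, over extension fields, or carry multiplicity).


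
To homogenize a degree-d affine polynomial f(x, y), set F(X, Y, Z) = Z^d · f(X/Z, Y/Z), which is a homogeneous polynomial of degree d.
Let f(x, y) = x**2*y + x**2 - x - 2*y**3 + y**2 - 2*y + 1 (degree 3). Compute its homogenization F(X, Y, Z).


F(X, Y, Z) = X**2*Y + X**2*Z - X*Z**2 - 2*Y**3 + Y**2*Z - 2*Y*Z**2 + Z**3

deg(f) = 3.
Substitute x = X/Z, y = Y/Z into f, then multiply by Z^3.
  monomial 1·x^2·y^1 ↦ 1·X^2·Y^1·Z^0.
  monomial 1·x^2·y^0 ↦ 1·X^2·Y^0·Z^1.
  monomial -1·x^1·y^0 ↦ -1·X^1·Y^0·Z^2.
  monomial -2·x^0·y^3 ↦ -2·X^0·Y^3·Z^0.
  monomial 1·x^0·y^2 ↦ 1·X^0·Y^2·Z^1.
  monomial -2·x^0·y^1 ↦ -2·X^0·Y^1·Z^2.
  monomial 1·x^0·y^0 ↦ 1·X^0·Y^0·Z^3.
Collecting: F(X, Y, Z) = X**2*Y + X**2*Z - X*Z**2 - 2*Y**3 + Y**2*Z - 2*Y*Z**2 + Z**3.


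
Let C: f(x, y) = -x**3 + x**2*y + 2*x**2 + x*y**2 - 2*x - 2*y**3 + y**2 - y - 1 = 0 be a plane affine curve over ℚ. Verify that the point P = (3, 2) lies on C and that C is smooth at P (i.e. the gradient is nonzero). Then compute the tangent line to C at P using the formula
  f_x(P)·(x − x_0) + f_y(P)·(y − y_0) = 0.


Tangent line at P: 3 - x = 0.

Step 1: f(3, 2) = 0, so P lies on C.
Step 2: partial derivatives
  f_x(x, y) = -3*x**2 + 2*x*y + 4*x + y**2 - 2, f_y(x, y) = x**2 + 2*x*y - 6*y**2 + 2*y - 1.
  f_x(P) = -1, f_y(P) = 0 (gradient nonzero, so P is smooth).
Step 3: tangent line at P: -1·(x − 3) + 0·(y − 2) = 0.
Expanding: 3 - x = 0.


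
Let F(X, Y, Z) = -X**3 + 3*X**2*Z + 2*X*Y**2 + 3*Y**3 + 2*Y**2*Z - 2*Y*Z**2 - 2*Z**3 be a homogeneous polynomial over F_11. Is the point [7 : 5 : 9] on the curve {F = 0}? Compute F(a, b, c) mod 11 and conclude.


F(7,5,9) ≡ 8 (mod 11); P is NOT on the curve.

Evaluate F(7, 5, 9) term-by-term (mod 11).
  -X**3 ↦ -1·343·1·1 = -343
  3*X**2*Z ↦ 3·49·1·9 = 1323
  2*X*Y**2 ↦ 2·7·25·1 = 350
  3*Y**3 ↦ 3·1·125·1 = 375
  2*Y**2*Z ↦ 2·1·25·9 = 450
  -2*Y*Z**2 ↦ -2·1·5·81 = -810
  -2*Z**3 ↦ -2·1·1·729 = -1458
Sum: F(7, 5, 9) = (-343) + (1323) + (350) + (375) + (450) + (-810) + (-1458) = -113.
Reducing mod 11: -113 ≡ 8 (mod 11).
Since F(a, b, c) ≡ 8 ≠ 0 (mod 11), P does NOT lie on the curve.


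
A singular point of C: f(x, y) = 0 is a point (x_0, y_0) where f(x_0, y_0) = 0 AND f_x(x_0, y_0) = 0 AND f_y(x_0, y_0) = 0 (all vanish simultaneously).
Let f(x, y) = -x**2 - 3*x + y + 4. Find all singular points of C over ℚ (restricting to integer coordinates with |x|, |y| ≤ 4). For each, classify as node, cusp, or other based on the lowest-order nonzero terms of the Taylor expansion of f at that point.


No singular points in the scanned grid; C is smooth there.

Compute partial derivatives:
  f_x = -2*x - 3.
  f_y = 1.
f_y = 1 is a nonzero constant, so f_y never vanishes: no point (x, y) can satisfy f = f_x = f_y = 0. In particular no (x, y) ∈ {−4, ..., 4}² is singular; the curve is smooth.


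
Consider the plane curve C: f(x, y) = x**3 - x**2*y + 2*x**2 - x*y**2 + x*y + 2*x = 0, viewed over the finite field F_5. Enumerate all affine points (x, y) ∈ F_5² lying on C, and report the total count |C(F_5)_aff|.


Affine F_5-points: {(0, 0), (0, 1), (0, 2), (0, 3), (0, 4), (1, 0), (2, 0), (2, 4)}; count = 8.

For each of the 25 pairs (x, y) ∈ F_5², evaluate f(x, y) mod 5. Record the zeros.
  x = 0: [0↦0, 1↦0, 2↦0, 3↦0, 4↦0]  zeros at y ∈ {0, 1, 2, 3, 4}
  x = 1: [0↦0, 1↦4, 2↦1, 3↦1, 4↦4]  zeros at y ∈ {0}
  x = 2: [0↦0, 1↦1, 2↦3, 3↦1, 4↦0]  zeros at y ∈ {0, 4}
  x = 3: [0↦1, 1↦2, 2↦2, 3↦1, 4↦4]  zeros at y ∈ ∅
  x = 4: [0↦4, 1↦3, 2↦4, 3↦2, 4↦2]  zeros at y ∈ ∅
Collecting zeros: affine points = {(0, 0), (0, 1), (0, 2), (0, 3), (0, 4), (1, 0), (2, 0), (2, 4)}.
Total count |C(F_5)_aff| = 8.


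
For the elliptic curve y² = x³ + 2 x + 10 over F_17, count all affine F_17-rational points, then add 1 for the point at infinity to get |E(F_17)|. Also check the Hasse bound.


Affine points = {(1, 8), (1, 9), (3, 3), (3, 14), (5, 3), (5, 14), (6, 0), (9, 3), (9, 14), (15, 7), (15, 10)}; affine count = 11; |E(F_17)| = 12.

Discriminant check: Δ ∝ 4a³ + 27b² = 4·2³ + 27·10² = 4·8 + 27·100 ≡ 12 (mod 17). Nonzero ⇒ E is nonsingular.
For each x ∈ F_17, compute rhs = x³ + 2·x + 10 mod 17, then count y ∈ F_17 with y² ≡ rhs.
  x = 0: rhs = 10, matching y values: none (0 points).
  x = 1: rhs = 13, matching y values: 8, 9 (2 points).
  x = 2: rhs = 5, matching y values: none (0 points).
  x = 3: rhs = 9, matching y values: 3, 14 (2 points).
  x = 4: rhs = 14, matching y values: none (0 points).
  x = 5: rhs = 9, matching y values: 3, 14 (2 points).
  x = 6: rhs = 0, matching y values: 0 (1 points).
  x = 7: rhs = 10, matching y values: none (0 points).
  x = 8: rhs = 11, matching y values: none (0 points).
  x = 9: rhs = 9, matching y values: 3, 14 (2 points).
  x = 10: rhs = 10, matching y values: none (0 points).
  x = 11: rhs = 3, matching y values: none (0 points).
  x = 12: rhs = 11, matching y values: none (0 points).
  x = 13: rhs = 6, matching y values: none (0 points).
  x = 14: rhs = 11, matching y values: none (0 points).
  x = 15: rhs = 15, matching y values: 7, 10 (2 points).
  x = 16: rhs = 7, matching y values: none (0 points).
Total affine count: 11.
Full point count |E(F_17)| = 11 + 1 = 12.
Hasse bound: |12 − (17+1)| = |-6| = 6 ≤ 2√17 ≈ 8.2462 ✓.


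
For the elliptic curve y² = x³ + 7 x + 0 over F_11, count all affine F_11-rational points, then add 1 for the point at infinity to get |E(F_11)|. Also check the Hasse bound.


Affine points = {(0, 0), (2, 0), (3, 2), (3, 9), (4, 2), (4, 9), (6, 4), (6, 7), (9, 0), (10, 5), (10, 6)}; affine count = 11; |E(F_11)| = 12.

Discriminant check: Δ ∝ 4a³ + 27b² = 4·7³ + 27·0² = 4·343 + 27·0 ≡ 8 (mod 11). Nonzero ⇒ E is nonsingular.
For each x ∈ F_11, compute rhs = x³ + 7·x + 0 mod 11, then count y ∈ F_11 with y² ≡ rhs.
  x = 0: rhs = 0, matching y values: 0 (1 points).
  x = 1: rhs = 8, matching y values: none (0 points).
  x = 2: rhs = 0, matching y values: 0 (1 points).
  x = 3: rhs = 4, matching y values: 2, 9 (2 points).
  x = 4: rhs = 4, matching y values: 2, 9 (2 points).
  x = 5: rhs = 6, matching y values: none (0 points).
  x = 6: rhs = 5, matching y values: 4, 7 (2 points).
  x = 7: rhs = 7, matching y values: none (0 points).
  x = 8: rhs = 7, matching y values: none (0 points).
  x = 9: rhs = 0, matching y values: 0 (1 points).
  x = 10: rhs = 3, matching y values: 5, 6 (2 points).
Total affine count: 11.
Full point count |E(F_11)| = 11 + 1 = 12.
Hasse bound: |12 − (11+1)| = |0| = 0 ≤ 2√11 ≈ 6.6332 ✓.


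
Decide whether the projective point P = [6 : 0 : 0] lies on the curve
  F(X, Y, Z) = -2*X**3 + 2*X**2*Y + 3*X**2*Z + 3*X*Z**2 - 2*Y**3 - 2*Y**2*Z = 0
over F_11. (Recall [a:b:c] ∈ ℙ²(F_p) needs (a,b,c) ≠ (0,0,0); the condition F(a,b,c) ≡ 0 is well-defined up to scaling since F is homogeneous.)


F(6,0,0) ≡ 8 (mod 11); P is NOT on the curve.

Evaluate F(6, 0, 0) term-by-term (mod 11).
  -2*X**3 ↦ -2·216·1·1 = -432
  2*X**2*Y ↦ 2·36·0·1 = 0
  3*X**2*Z ↦ 3·36·1·0 = 0
  3*X*Z**2 ↦ 3·6·1·0 = 0
  -2*Y**3 ↦ -2·1·0·1 = 0
  -2*Y**2*Z ↦ -2·1·0·0 = 0
Sum: F(6, 0, 0) = (-432) + (0) + (0) + (0) + (0) + (0) = -432.
Reducing mod 11: -432 ≡ 8 (mod 11).
Since F(a, b, c) ≡ 8 ≠ 0 (mod 11), P does NOT lie on the curve.


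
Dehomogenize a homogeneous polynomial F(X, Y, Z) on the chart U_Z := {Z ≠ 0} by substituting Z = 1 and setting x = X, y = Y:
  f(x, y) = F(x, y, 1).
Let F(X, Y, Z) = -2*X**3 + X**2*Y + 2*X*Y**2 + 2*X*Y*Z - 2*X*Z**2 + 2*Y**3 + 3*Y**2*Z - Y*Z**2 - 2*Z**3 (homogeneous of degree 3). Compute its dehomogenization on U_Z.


f(x, y) = -2*x**3 + x**2*y + 2*x*y**2 + 2*x*y - 2*x + 2*y**3 + 3*y**2 - y - 2

On U_Z we set Z = 1. Each monomial c·X^i·Y^j·Z^k in F becomes c·x^i·y^j·1^k = c·x^i·y^j.
Substituting Z = 1: F(X, Y, 1) = -2*x**3 + x**2*y + 2*x*y**2 + 2*x*y - 2*x + 2*y**3 + 3*y**2 - y - 2.
Note: deg(f) ≤ deg(F) = 3; strict inequality happens when F is divisible by Z (lost terms).


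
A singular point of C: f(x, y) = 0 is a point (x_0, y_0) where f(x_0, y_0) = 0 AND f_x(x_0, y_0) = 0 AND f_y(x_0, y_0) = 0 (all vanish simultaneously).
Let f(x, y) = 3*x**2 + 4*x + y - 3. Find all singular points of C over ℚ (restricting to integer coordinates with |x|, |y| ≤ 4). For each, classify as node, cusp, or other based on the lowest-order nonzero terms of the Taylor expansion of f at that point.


No singular points in the scanned grid; C is smooth there.

Compute partial derivatives:
  f_x = 6*x + 4.
  f_y = 1.
f_y = 1 is a nonzero constant, so f_y never vanishes: no point (x, y) can satisfy f = f_x = f_y = 0. In particular no (x, y) ∈ {−4, ..., 4}² is singular; the curve is smooth.


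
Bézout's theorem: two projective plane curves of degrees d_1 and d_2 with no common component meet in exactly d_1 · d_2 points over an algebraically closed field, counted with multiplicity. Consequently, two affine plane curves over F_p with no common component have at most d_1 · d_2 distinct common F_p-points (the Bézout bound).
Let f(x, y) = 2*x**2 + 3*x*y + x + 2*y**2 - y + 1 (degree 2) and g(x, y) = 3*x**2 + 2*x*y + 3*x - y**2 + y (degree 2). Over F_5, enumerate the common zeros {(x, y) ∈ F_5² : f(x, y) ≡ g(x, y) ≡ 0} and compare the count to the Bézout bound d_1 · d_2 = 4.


Common zeros: ∅; count = 0; Bézout bound = 4.

deg(f) = 2, deg(g) = 2, so Bézout bound = 4.
Scan x ∈ F_5. For each x, list the y ∈ F_5 with f(x, y) ≡ 0 and those with g(x, y) ≡ 0 (mod 5); the common zeros in that column are the intersection.
  x = 0: f ≡ 0 at y ∈ ∅; g ≡ 0 at y ∈ {0, 1}; common: ∅.
  x = 1: f ≡ 0 at y ∈ ∅; g ≡ 0 at y ∈ ∅; common: ∅.
  x = 2: f ≡ 0 at y ∈ ∅; g ≡ 0 at y ∈ ∅; common: ∅.
  x = 3: f ≡ 0 at y ∈ ∅; g ≡ 0 at y ∈ ∅; common: ∅.
  x = 4: f ≡ 0 at y ∈ {1}; g ≡ 0 at y ∈ {0, 4}; common: ∅.
Collecting: common zeros = ∅, so the count is 0.
Comparison with the Bézout bound: 0 ≤ 4 = deg(f)·deg(g), as expected for curves with no common component (the affine F_5-count falls short of the bound because intersections may lie at infinity, over extension fields, or carry multiplicity).


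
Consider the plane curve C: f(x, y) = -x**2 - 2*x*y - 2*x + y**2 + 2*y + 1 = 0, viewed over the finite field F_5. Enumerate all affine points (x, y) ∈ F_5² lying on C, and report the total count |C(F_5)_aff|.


Affine F_5-points: {(0, 4)}; count = 1.

For each of the 25 pairs (x, y) ∈ F_5², evaluate f(x, y) mod 5. Record the zeros.
  x = 0: [0↦1, 1↦4, 2↦4, 3↦1, 4↦0]  zeros at y ∈ {4}
  x = 1: [0↦3, 1↦4, 2↦2, 3↦2, 4↦4]  zeros at y ∈ ∅
  x = 2: [0↦3, 1↦2, 2↦3, 3↦1, 4↦1]  zeros at y ∈ ∅
  x = 3: [0↦1, 1↦3, 2↦2, 3↦3, 4↦1]  zeros at y ∈ ∅
  x = 4: [0↦2, 1↦2, 2↦4, 3↦3, 4↦4]  zeros at y ∈ ∅
Collecting zeros: affine points = {(0, 4)}.
Total count |C(F_5)_aff| = 1.


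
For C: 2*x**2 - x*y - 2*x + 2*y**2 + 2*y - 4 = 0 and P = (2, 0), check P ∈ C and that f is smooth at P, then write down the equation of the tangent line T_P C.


Tangent line at P: 6*x - 12 = 0.

Step 1: f(2, 0) = 0, so P lies on C.
Step 2: partial derivatives
  f_x(x, y) = 4*x - y - 2, f_y(x, y) = -x + 4*y + 2.
  f_x(P) = 6, f_y(P) = 0 (gradient nonzero, so P is smooth).
Step 3: tangent line at P: 6·(x − 2) + 0·(y − 0) = 0.
Expanding: 6*x - 12 = 0.


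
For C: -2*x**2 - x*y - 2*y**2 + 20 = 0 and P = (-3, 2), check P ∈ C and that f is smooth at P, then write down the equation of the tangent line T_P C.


Tangent line at P: 10*x - 5*y + 40 = 0.

Step 1: f(-3, 2) = 0, so P lies on C.
Step 2: partial derivatives
  f_x(x, y) = -4*x - y, f_y(x, y) = -x - 4*y.
  f_x(P) = 10, f_y(P) = -5 (gradient nonzero, so P is smooth).
Step 3: tangent line at P: 10·(x − -3) + -5·(y − 2) = 0.
Expanding: 10*x - 5*y + 40 = 0.


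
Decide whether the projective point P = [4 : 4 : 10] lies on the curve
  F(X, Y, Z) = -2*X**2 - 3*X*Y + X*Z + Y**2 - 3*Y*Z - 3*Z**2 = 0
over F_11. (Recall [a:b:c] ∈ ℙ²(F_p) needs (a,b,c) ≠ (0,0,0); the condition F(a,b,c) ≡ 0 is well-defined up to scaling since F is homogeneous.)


F(4,4,10) ≡ 7 (mod 11); P is NOT on the curve.

Evaluate F(4, 4, 10) term-by-term (mod 11).
  -2*X**2 ↦ -2·16·1·1 = -32
  -3*X*Y ↦ -3·4·4·1 = -48
  X*Z ↦ 1·4·1·10 = 40
  Y**2 ↦ 1·1·16·1 = 16
  -3*Y*Z ↦ -3·1·4·10 = -120
  -3*Z**2 ↦ -3·1·1·100 = -300
Sum: F(4, 4, 10) = (-32) + (-48) + (40) + (16) + (-120) + (-300) = -444.
Reducing mod 11: -444 ≡ 7 (mod 11).
Since F(a, b, c) ≡ 7 ≠ 0 (mod 11), P does NOT lie on the curve.


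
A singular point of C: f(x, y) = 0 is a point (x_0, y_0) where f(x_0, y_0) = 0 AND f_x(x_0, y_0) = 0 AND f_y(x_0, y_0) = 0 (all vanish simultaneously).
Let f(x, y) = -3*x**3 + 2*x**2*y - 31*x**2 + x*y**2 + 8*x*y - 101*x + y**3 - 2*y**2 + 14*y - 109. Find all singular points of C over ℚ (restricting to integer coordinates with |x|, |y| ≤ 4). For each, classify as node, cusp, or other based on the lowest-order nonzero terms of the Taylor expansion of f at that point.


Singular points: {(-3, 2)}; classification: cusp.

Compute partial derivatives:
  f_x = -9*x**2 + 4*x*y - 62*x + y**2 + 8*y - 101.
  f_y = 2*x**2 + 2*x*y + 8*x + 3*y**2 - 4*y + 14.
Scan x_0 ∈ {−4, ..., 4}. For each x_0, f_y(x_0, y) is a polynomial in y; find its integer roots y ∈ {−4, ..., 4}, then test f_x and f at those candidates.
  x = -4: f_y(-4, y) = 3*y**2 - 12*y + 14; no integer root y with |y| ≤ 4.
  x = -3: f_y(-3, y) = 3*y**2 - 10*y + 8; vanishes at y ∈ {2}. (-3, 2): f_x = 0, f = 0 — SINGULAR.
  x = -2: f_y(-2, y) = 3*y**2 - 8*y + 6; no integer root y with |y| ≤ 4.
  x = -1: f_y(-1, y) = 3*y**2 - 6*y + 8; no integer root y with |y| ≤ 4.
  x = 0: f_y(0, y) = 3*y**2 - 4*y + 14; no integer root y with |y| ≤ 4.
  x = 1: f_y(1, y) = 3*y**2 - 2*y + 24; no integer root y with |y| ≤ 4.
  x = 2: f_y(2, y) = 3*y**2 + 38; no integer root y with |y| ≤ 4.
  x = 3: f_y(3, y) = 3*y**2 + 2*y + 56; no integer root y with |y| ≤ 4.
  x = 4: f_y(4, y) = 3*y**2 + 4*y + 78; no integer root y with |y| ≤ 4.
Only singular point on the grid: (-3, 2).
Classify: substitute x = -3 + u, y = 2 + v and expand: f = -3*u**3 + 2*u**2*v + u*v**2 + v**3 + v**2.
No constant or linear terms (consistent with a singular point). Quadratic part: v**2. Cubic part: -3*u**3 + 2*u**2*v + u*v**2 + v**3.
The quadratic part v**2 is a perfect square, so there is a single (double) tangent line v = 0, i.e. y = 2. Restricting the cubic part to that line (v = 0) leaves -3*u**3 ≠ 0, so f is not divisible by v and the branch is v² ≈ 3*u**3 to lowest order — this is a cusp.
Classification: cusp.


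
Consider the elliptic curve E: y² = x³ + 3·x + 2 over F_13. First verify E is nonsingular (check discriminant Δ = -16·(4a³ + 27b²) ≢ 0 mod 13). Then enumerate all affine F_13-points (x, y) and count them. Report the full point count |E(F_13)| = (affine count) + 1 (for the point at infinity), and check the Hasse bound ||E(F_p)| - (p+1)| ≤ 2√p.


Affine points = {(2, 4), (2, 9), (3, 5), (3, 8), (4, 0), (5, 5), (5, 8), (9, 2), (9, 11), (11, 1), (11, 12)}; affine count = 11; |E(F_13)| = 12.

Discriminant check: Δ ∝ 4a³ + 27b² = 4·3³ + 27·2² = 4·27 + 27·4 ≡ 8 (mod 13). Nonzero ⇒ E is nonsingular.
For each x ∈ F_13, compute rhs = x³ + 3·x + 2 mod 13, then count y ∈ F_13 with y² ≡ rhs.
  x = 0: rhs = 2, matching y values: none (0 points).
  x = 1: rhs = 6, matching y values: none (0 points).
  x = 2: rhs = 3, matching y values: 4, 9 (2 points).
  x = 3: rhs = 12, matching y values: 5, 8 (2 points).
  x = 4: rhs = 0, matching y values: 0 (1 points).
  x = 5: rhs = 12, matching y values: 5, 8 (2 points).
  x = 6: rhs = 2, matching y values: none (0 points).
  x = 7: rhs = 2, matching y values: none (0 points).
  x = 8: rhs = 5, matching y values: none (0 points).
  x = 9: rhs = 4, matching y values: 2, 11 (2 points).
  x = 10: rhs = 5, matching y values: none (0 points).
  x = 11: rhs = 1, matching y values: 1, 12 (2 points).
  x = 12: rhs = 11, matching y values: none (0 points).
Total affine count: 11.
Full point count |E(F_13)| = 11 + 1 = 12.
Hasse bound: |12 − (13+1)| = |-2| = 2 ≤ 2√13 ≈ 7.2111 ✓.


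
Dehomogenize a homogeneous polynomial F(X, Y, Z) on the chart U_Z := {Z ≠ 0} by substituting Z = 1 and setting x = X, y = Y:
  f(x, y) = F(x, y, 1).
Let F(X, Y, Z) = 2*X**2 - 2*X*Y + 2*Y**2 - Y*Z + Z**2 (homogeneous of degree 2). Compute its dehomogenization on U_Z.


f(x, y) = 2*x**2 - 2*x*y + 2*y**2 - y + 1

On U_Z we set Z = 1. Each monomial c·X^i·Y^j·Z^k in F becomes c·x^i·y^j·1^k = c·x^i·y^j.
Substituting Z = 1: F(X, Y, 1) = 2*x**2 - 2*x*y + 2*y**2 - y + 1.
Note: deg(f) ≤ deg(F) = 2; strict inequality happens when F is divisible by Z (lost terms).


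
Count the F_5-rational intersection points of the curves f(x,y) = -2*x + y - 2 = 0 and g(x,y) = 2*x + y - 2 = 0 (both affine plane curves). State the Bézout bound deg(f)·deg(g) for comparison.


Common zeros: {(0, 2)}; count = 1; Bézout bound = 1.

deg(f) = 1, deg(g) = 1, so Bézout bound = 1.
Scan x ∈ F_5. For each x, list the y ∈ F_5 with f(x, y) ≡ 0 and those with g(x, y) ≡ 0 (mod 5); the common zeros in that column are the intersection.
  x = 0: f ≡ 0 at y ∈ {2}; g ≡ 0 at y ∈ {2}; common: {2}.
  x = 1: f ≡ 0 at y ∈ {4}; g ≡ 0 at y ∈ {0}; common: ∅.
  x = 2: f ≡ 0 at y ∈ {1}; g ≡ 0 at y ∈ {3}; common: ∅.
  x = 3: f ≡ 0 at y ∈ {3}; g ≡ 0 at y ∈ {1}; common: ∅.
  x = 4: f ≡ 0 at y ∈ {0}; g ≡ 0 at y ∈ {4}; common: ∅.
Collecting: common zeros = {(0, 2)}, so the count is 1.
Comparison with the Bézout bound: 1 ≤ 1 = deg(f)·deg(g), as expected for curves with no common component (the bound is attained).


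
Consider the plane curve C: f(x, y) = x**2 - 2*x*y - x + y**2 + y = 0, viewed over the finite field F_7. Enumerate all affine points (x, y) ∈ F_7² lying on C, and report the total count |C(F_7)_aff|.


Affine F_7-points: {(0, 0), (0, 6), (1, 0), (1, 1), (2, 1), (2, 2), (3, 2), (3, 3), (4, 3), (4, 4), (5, 4), (5, 5), (6, 5), (6, 6)}; count = 14.

For each of the 49 pairs (x, y) ∈ F_7², evaluate f(x, y) mod 7. Record the zeros.
  x = 0: [0↦0, 1↦2, 2↦6, 3↦5, 4↦6, 5↦2, 6↦0]  zeros at y ∈ {0, 6}
  x = 1: [0↦0, 1↦0, 2↦2, 3↦6, 4↦5, 5↦6, 6↦2]  zeros at y ∈ {0, 1}
  x = 2: [0↦2, 1↦0, 2↦0, 3↦2, 4↦6, 5↦5, 6↦6]  zeros at y ∈ {1, 2}
  x = 3: [0↦6, 1↦2, 2↦0, 3↦0, 4↦2, 5↦6, 6↦5]  zeros at y ∈ {2, 3}
  x = 4: [0↦5, 1↦6, 2↦2, 3↦0, 4↦0, 5↦2, 6↦6]  zeros at y ∈ {3, 4}
  x = 5: [0↦6, 1↦5, 2↦6, 3↦2, 4↦0, 5↦0, 6↦2]  zeros at y ∈ {4, 5}
  x = 6: [0↦2, 1↦6, 2↦5, 3↦6, 4↦2, 5↦0, 6↦0]  zeros at y ∈ {5, 6}
Collecting zeros: affine points = {(0, 0), (0, 6), (1, 0), (1, 1), (2, 1), (2, 2), (3, 2), (3, 3), (4, 3), (4, 4), (5, 4), (5, 5), (6, 5), (6, 6)}.
Total count |C(F_7)_aff| = 14.


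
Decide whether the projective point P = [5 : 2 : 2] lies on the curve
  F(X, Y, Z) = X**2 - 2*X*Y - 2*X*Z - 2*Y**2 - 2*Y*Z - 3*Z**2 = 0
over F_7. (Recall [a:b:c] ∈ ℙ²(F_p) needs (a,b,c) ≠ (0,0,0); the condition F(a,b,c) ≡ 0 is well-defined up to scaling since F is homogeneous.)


F(5,2,2) ≡ 6 (mod 7); P is NOT on the curve.

Evaluate F(5, 2, 2) term-by-term (mod 7).
  X**2 ↦ 1·25·1·1 = 25
  -2*X*Y ↦ -2·5·2·1 = -20
  -2*X*Z ↦ -2·5·1·2 = -20
  -2*Y**2 ↦ -2·1·4·1 = -8
  -2*Y*Z ↦ -2·1·2·2 = -8
  -3*Z**2 ↦ -3·1·1·4 = -12
Sum: F(5, 2, 2) = (25) + (-20) + (-20) + (-8) + (-8) + (-12) = -43.
Reducing mod 7: -43 ≡ 6 (mod 7).
Since F(a, b, c) ≡ 6 ≠ 0 (mod 7), P does NOT lie on the curve.


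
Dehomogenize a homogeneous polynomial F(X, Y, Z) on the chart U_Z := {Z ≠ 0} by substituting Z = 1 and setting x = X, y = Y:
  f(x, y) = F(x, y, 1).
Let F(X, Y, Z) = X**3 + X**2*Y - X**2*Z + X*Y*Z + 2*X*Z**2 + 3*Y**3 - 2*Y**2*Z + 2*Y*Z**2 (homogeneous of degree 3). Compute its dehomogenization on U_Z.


f(x, y) = x**3 + x**2*y - x**2 + x*y + 2*x + 3*y**3 - 2*y**2 + 2*y

On U_Z we set Z = 1. Each monomial c·X^i·Y^j·Z^k in F becomes c·x^i·y^j·1^k = c·x^i·y^j.
Substituting Z = 1: F(X, Y, 1) = x**3 + x**2*y - x**2 + x*y + 2*x + 3*y**3 - 2*y**2 + 2*y.
Note: deg(f) ≤ deg(F) = 3; strict inequality happens when F is divisible by Z (lost terms).


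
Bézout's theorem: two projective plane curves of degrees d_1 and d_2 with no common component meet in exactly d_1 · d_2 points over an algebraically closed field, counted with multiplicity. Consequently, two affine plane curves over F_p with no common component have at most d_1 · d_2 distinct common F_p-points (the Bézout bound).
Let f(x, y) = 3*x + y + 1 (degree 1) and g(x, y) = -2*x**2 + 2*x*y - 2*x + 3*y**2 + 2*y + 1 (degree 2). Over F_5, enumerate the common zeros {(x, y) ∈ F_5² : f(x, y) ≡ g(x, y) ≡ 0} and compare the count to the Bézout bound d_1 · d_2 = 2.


Common zeros: ∅; count = 0; Bézout bound = 2.

deg(f) = 1, deg(g) = 2, so Bézout bound = 2.
Scan x ∈ F_5. For each x, list the y ∈ F_5 with f(x, y) ≡ 0 and those with g(x, y) ≡ 0 (mod 5); the common zeros in that column are the intersection.
  x = 0: f ≡ 0 at y ∈ {4}; g ≡ 0 at y ∈ ∅; common: ∅.
  x = 1: f ≡ 0 at y ∈ {1}; g ≡ 0 at y ∈ ∅; common: ∅.
  x = 2: f ≡ 0 at y ∈ {3}; g ≡ 0 at y ∈ ∅; common: ∅.
  x = 3: f ≡ 0 at y ∈ {0}; g ≡ 0 at y ∈ {2}; common: ∅.
  x = 4: f ≡ 0 at y ∈ {2}; g ≡ 0 at y ∈ ∅; common: ∅.
Collecting: common zeros = ∅, so the count is 0.
Comparison with the Bézout bound: 0 ≤ 2 = deg(f)·deg(g), as expected for curves with no common component (the affine F_5-count falls short of the bound because intersections may lie at infinity, over extension fields, or carry multiplicity).
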